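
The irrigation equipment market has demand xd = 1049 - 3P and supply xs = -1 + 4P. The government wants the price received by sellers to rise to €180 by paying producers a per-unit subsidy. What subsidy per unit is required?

Required subsidy s = €70 per unit

At a seller price of 180, quantity supplied is -1 + 4·180 = 719.
Buyers absorb 719 only when they pay Pb with 1049 − 3·Pb = 719, i.e. Pb = 110.
s = Ps − Pb = 180 − 110 = 70.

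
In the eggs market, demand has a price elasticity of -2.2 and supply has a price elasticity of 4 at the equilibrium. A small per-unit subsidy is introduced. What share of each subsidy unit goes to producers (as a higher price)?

Producer share = 11/31

For a small subsidy around the equilibrium, the benefit split depends on the relative slopes, which at a point are proportional to the elasticities.
Buyer share = εs/(εs + |εd|) = 4/(4 + 2.2) = 20/31; seller share = |εd|/(εs + |εd|) = 11/31.
So producers capture 11/31 of the subsidy.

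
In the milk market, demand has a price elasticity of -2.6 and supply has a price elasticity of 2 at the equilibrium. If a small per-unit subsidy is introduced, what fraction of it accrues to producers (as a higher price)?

For a small subsidy around the equilibrium, the benefit split depends on the relative slopes, which at a point are proportional to the elasticities.
Buyer share = εs/(εs + |εd|) = 2/(2 + 2.6) = 10/23; seller share = |εd|/(εs + |εd|) = 13/23.
So producers capture 13/23 of the subsidy.

Producer share = 13/23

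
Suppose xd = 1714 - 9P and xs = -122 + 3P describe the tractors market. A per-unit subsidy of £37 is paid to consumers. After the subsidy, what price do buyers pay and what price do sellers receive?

Pre-subsidy: 1714 - 9P = -122 + 3P gives P* = 153, x* = 337.
With the rebate, buyers effectively pay Pb = Ps − 37, where Ps is the price sellers receive.
Demand in terms of Ps becomes xd = 1714 − 9(Ps − 37) = 2047 - 9Ps. Setting this equal to supply: 2047 - 9Ps = -122 + 3Ps, so Ps = 180.75.
Buyers pay Pb = 180.75 − 37 = 143.75; x' = -122 + 3·180.75 = 420.25.

Buyers pay £143.75; sellers receive £180.75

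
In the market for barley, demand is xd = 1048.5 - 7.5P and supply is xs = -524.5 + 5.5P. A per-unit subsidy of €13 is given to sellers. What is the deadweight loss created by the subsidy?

Deadweight loss = €268.125

Pre-subsidy: 1048.5 - 7.5P = -524.5 + 5.5P gives P* = 121, x* = 141.
With the subsidy, sellers receive Ps = Pb + 13 for each unit, where Pb is the price buyers pay.
Supply in terms of Pb becomes xs = -524.5 + 5.5(Pb + 13) = -453 + 5.5Pb. Setting this equal to demand: 1048.5 - 7.5Pb = -453 + 5.5Pb, so Pb = 115.5.
Sellers receive Ps = 115.5 + 13 = 128.5; x' = 1048.5 − 7.5·115.5 = 182.25.
The subsidy expands output by 182.25 − 141 = 41.25 past the efficient level; on those units the gap between marginal cost and willingness to pay runs from 0 up to 13.
DWL = ½ × 13 × 41.25 = 268.125.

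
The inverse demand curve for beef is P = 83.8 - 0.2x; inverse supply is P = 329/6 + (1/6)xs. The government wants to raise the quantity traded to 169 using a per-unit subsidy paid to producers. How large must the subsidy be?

At x = 169, from the demand curve buyers pay Pb = 83.8 − 0.2·169 = 50; from the supply curve sellers need Ps = 329/6 + (1/6)·169 = 83.
The subsidy must fill the gap: s = Ps − Pb = 83 − 50 = 33.

Required subsidy s = 33 per unit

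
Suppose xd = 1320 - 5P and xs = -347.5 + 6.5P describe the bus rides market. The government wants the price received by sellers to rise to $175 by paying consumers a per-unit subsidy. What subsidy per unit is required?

At a seller price of 175, quantity supplied is -347.5 + 6.5·175 = 790.
Buyers absorb 790 only when they pay Pb with 1320 − 5·Pb = 790, i.e. Pb = 106.
s = Ps − Pb = 175 − 106 = 69.

Required subsidy s = $69 per unit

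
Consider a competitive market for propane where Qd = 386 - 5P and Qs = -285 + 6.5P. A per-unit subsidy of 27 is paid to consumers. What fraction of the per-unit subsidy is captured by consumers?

Pre-subsidy: 386 - 5P = -285 + 6.5P gives P* = 1342/23, Q* = 2168/23.
With the rebate, buyers effectively pay Pb = Ps − 27, where Ps is the price sellers receive.
Demand in terms of Ps becomes Qd = 386 − 5(Ps − 27) = 521 - 5Ps. Setting this equal to supply: 521 - 5Ps = -285 + 6.5Ps, so Ps = 1612/23.
Buyers pay Pb = 1612/23 − 27 = 991/23; Q' = -285 + 6.5·(1612/23) = 3923/23.
Buyers' price falls by P* − Pb = 1342/23 − 991/23 = 351/23; sellers' price rises by Ps − P* = 1612/23 − 1342/23 = 270/23.
So consumers capture (351/23)/27 = 13/23 of each unit of subsidy.

Consumer share = 13/23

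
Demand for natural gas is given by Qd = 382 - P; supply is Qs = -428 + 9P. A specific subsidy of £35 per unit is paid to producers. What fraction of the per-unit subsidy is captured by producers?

Pre-subsidy: 382 - P = -428 + 9P gives P* = 81, Q* = 301.
With the subsidy, sellers receive Ps = Pb + 35 for each unit, where Pb is the price buyers pay.
Supply in terms of Pb becomes Qs = -428 + 9(Pb + 35) = -113 + 9Pb. Setting this equal to demand: 382 - Pb = -113 + 9Pb, so Pb = 49.5.
Sellers receive Ps = 49.5 + 35 = 84.5; Q' = 382 − 1·49.5 = 332.5.
Buyers' price falls by P* − Pb = 81 − 49.5 = 31.5; sellers' price rises by Ps − P* = 84.5 − 81 = 3.5.
So producers capture 3.5/35 = 0.1 of each unit of subsidy.

Producer share = 0.1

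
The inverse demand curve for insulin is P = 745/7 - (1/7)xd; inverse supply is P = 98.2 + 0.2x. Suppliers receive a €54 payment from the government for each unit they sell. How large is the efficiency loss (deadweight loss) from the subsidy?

Deadweight loss = €4252.5

Pre-subsidy: 745/7 - (1/7)x = 98.2 + 0.2x gives x* = 24 and P* = 103.
With the subsidy, sellers receive Ps = Pb + 54 for each unit, where Pb is the price buyers pay.
On the curves, Pb = 745/7 - (1/7)x and Ps = 98.2 + 0.2x; the wedge Ps − Pb = 54 gives 98.2 + 0.2x − (745/7 - (1/7)x) = 54, so x' = 181.5.
Then Pb = 745/7 − (1/7)·181.5 = 80.5 and Ps = 98.2 + 0.2·181.5 = 134.5.
The subsidy expands output by 181.5 − 24 = 157.5 past the efficient level; on those units the gap between marginal cost and willingness to pay runs from 0 up to 54.
DWL = ½ × 54 × 157.5 = 4252.5.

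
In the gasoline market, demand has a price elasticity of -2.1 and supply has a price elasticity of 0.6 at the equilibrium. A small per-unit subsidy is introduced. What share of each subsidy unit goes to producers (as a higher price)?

For a small subsidy around the equilibrium, the benefit split depends on the relative slopes, which at a point are proportional to the elasticities.
Buyer share = εs/(εs + |εd|) = 0.6/(0.6 + 2.1) = 2/9; seller share = |εd|/(εs + |εd|) = 7/9.
So producers capture 7/9 of the subsidy.

Producer share = 7/9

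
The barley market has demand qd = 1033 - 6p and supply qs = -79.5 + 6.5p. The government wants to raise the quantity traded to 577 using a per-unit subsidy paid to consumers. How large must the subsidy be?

At q = 577, invert demand for the buyer price: pb = (1033 − 577)/6 = 76; invert supply for the seller price: ps = (577 − (-79.5))/6.5 = 101.
The subsidy must fill the gap: s = ps − pb = 101 − 76 = 25.

Required subsidy s = 25 per unit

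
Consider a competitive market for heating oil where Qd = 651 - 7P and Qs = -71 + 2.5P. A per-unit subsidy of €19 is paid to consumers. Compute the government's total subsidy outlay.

Government cost = €2926

Pre-subsidy: 651 - 7P = -71 + 2.5P gives P* = 76, Q* = 119.
With the rebate, buyers effectively pay Pb = Ps − 19, where Ps is the price sellers receive.
Demand in terms of Ps becomes Qd = 651 − 7(Ps − 19) = 784 - 7Ps. Setting this equal to supply: 784 - 7Ps = -71 + 2.5Ps, so Ps = 90.
Buyers pay Pb = 90 − 19 = 71; Q' = -71 + 2.5·90 = 154.
Government outlay = subsidy × quantity = 19 × 154 = 2926.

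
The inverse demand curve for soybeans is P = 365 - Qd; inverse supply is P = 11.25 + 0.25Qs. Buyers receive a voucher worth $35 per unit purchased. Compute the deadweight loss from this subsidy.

Pre-subsidy: 365 - Q = 11.25 + 0.25Q gives Q* = 283 and P* = 82.
With the rebate, buyers effectively pay Pb = Ps − 35, where Ps is the price sellers receive.
On the curves, Pb = 365 - Q and Ps = 11.25 + 0.25Q; the wedge Ps − Pb = 35 gives 11.25 + 0.25Q − (365 - Q) = 35, so Q' = 311.
Then Pb = 365 − 1·311 = 54 and Ps = 11.25 + 0.25·311 = 89.
The subsidy expands output by 311 − 283 = 28 past the efficient level; on those units the gap between marginal cost and willingness to pay runs from 0 up to 35.
DWL = ½ × 35 × 28 = 490.

Deadweight loss = $490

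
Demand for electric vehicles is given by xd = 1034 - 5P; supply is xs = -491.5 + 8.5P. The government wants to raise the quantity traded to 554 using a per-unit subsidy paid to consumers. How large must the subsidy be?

Required subsidy s = 27 per unit

At x = 554, invert demand for the buyer price: Pb = (1034 − 554)/5 = 96; invert supply for the seller price: Ps = (554 − (-491.5))/8.5 = 123.
The subsidy must fill the gap: s = Ps − Pb = 123 − 96 = 27.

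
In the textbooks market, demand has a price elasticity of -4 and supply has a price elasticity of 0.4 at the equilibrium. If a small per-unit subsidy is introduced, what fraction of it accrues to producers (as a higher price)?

For a small subsidy around the equilibrium, the benefit split depends on the relative slopes, which at a point are proportional to the elasticities.
Buyer share = εs/(εs + |εd|) = 0.4/(0.4 + 4) = 1/11; seller share = |εd|/(εs + |εd|) = 10/11.
So producers capture 10/11 of the subsidy.

Producer share = 10/11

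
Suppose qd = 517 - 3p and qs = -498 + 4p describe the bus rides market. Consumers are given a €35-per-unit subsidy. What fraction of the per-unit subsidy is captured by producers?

Pre-subsidy: 517 - 3p = -498 + 4p gives p* = 145, q* = 82.
With the rebate, buyers effectively pay pb = ps − 35, where ps is the price sellers receive.
Demand in terms of ps becomes qd = 517 − 3(ps − 35) = 622 - 3ps. Setting this equal to supply: 622 - 3ps = -498 + 4ps, so ps = 160.
Buyers pay pb = 160 − 35 = 125; q' = -498 + 4·160 = 142.
Buyers' price falls by p* − pb = 145 − 125 = 20; sellers' price rises by ps − p* = 160 − 145 = 15.
So producers capture 15/35 = 3/7 of each unit of subsidy.

Producer share = 3/7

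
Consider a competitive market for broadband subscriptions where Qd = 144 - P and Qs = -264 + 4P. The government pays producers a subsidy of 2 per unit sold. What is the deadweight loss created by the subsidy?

Deadweight loss = 1.6

Pre-subsidy: 144 - P = -264 + 4P gives P* = 81.6, Q* = 62.4.
With the subsidy, sellers receive Ps = Pb + 2 for each unit, where Pb is the price buyers pay.
Supply in terms of Pb becomes Qs = -264 + 4(Pb + 2) = -256 + 4Pb. Setting this equal to demand: 144 - Pb = -256 + 4Pb, so Pb = 80.
Sellers receive Ps = 80 + 2 = 82; Q' = 144 − 1·80 = 64.
The subsidy expands output by 64 − 62.4 = 1.6 past the efficient level; on those units the gap between marginal cost and willingness to pay runs from 0 up to 2.
DWL = ½ × 2 × 1.6 = 1.6.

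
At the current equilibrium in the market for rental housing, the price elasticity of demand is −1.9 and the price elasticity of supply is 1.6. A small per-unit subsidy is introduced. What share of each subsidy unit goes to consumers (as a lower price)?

For a small subsidy around the equilibrium, the benefit split depends on the relative slopes, which at a point are proportional to the elasticities.
Buyer share = εs/(εs + |εd|) = 1.6/(1.6 + 1.9) = 16/35; seller share = |εd|/(εs + |εd|) = 19/35.

Consumer share = 16/35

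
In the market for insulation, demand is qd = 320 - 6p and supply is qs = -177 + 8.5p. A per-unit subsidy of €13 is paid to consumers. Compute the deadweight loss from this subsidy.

Pre-subsidy: 320 - 6p = -177 + 8.5p gives p* = 994/29, q* = 3316/29.
With the rebate, buyers effectively pay pb = ps − 13, where ps is the price sellers receive.
Demand in terms of ps becomes qd = 320 − 6(ps − 13) = 398 - 6ps. Setting this equal to supply: 398 - 6ps = -177 + 8.5ps, so ps = 1150/29.
Buyers pay pb = 1150/29 − 13 = 773/29; q' = -177 + 8.5·(1150/29) = 4642/29.
The subsidy expands output by 4642/29 − 3316/29 = 1326/29 past the efficient level; on those units the gap between marginal cost and willingness to pay runs from 0 up to 13.
DWL = ½ × 13 × 1326/29 = 8619/29.

Deadweight loss = 8619/29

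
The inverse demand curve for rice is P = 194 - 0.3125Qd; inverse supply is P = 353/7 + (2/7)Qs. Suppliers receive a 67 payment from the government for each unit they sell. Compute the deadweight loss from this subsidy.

Pre-subsidy: 194 - 0.3125Q = 353/7 + (2/7)Q gives Q* = 240 and P* = 119.
With the subsidy, sellers receive Ps = Pb + 67 for each unit, where Pb is the price buyers pay.
On the curves, Pb = 194 - 0.3125Q and Ps = 353/7 + (2/7)Q; the wedge Ps − Pb = 67 gives 353/7 + (2/7)Q − (194 - 0.3125Q) = 67, so Q' = 352.
Then Pb = 194 − 0.3125·352 = 84 and Ps = 353/7 + (2/7)·352 = 151.
The subsidy expands output by 352 − 240 = 112 past the efficient level; on those units the gap between marginal cost and willingness to pay runs from 0 up to 67.
DWL = ½ × 67 × 112 = 3752.

Deadweight loss = 3752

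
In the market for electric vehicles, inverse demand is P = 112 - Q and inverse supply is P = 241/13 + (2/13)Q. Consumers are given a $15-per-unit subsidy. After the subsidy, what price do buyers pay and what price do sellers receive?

Buyers pay $18; sellers receive $33

Pre-subsidy: 112 - Q = 241/13 + (2/13)Q gives Q* = 81 and P* = 31.
With the rebate, buyers effectively pay Pb = Ps − 15, where Ps is the price sellers receive.
On the curves, Pb = 112 - Q and Ps = 241/13 + (2/13)Q; the wedge Ps − Pb = 15 gives 241/13 + (2/13)Q − (112 - Q) = 15, so Q' = 94.
Then Pb = 112 − 1·94 = 18 and Ps = 241/13 + (2/13)·94 = 33.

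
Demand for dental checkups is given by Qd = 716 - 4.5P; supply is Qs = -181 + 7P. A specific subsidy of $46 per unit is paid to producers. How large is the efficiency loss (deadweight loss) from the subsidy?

Deadweight loss = $2898

Pre-subsidy: 716 - 4.5P = -181 + 7P gives P* = 78, Q* = 365.
With the subsidy, sellers receive Ps = Pb + 46 for each unit, where Pb is the price buyers pay.
Supply in terms of Pb becomes Qs = -181 + 7(Pb + 46) = 141 + 7Pb. Setting this equal to demand: 716 - 4.5Pb = 141 + 7Pb, so Pb = 50.
Sellers receive Ps = 50 + 46 = 96; Q' = 716 − 4.5·50 = 491.
The subsidy expands output by 491 − 365 = 126 past the efficient level; on those units the gap between marginal cost and willingness to pay runs from 0 up to 46.
DWL = ½ × 46 × 126 = 2898.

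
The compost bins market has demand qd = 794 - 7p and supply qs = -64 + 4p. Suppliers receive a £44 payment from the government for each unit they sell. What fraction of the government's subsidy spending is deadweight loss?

Pre-subsidy: 794 - 7p = -64 + 4p gives p* = 78, q* = 248.
With the subsidy, sellers receive ps = pb + 44 for each unit, where pb is the price buyers pay.
Supply in terms of pb becomes qs = -64 + 4(pb + 44) = 112 + 4pb. Setting this equal to demand: 794 - 7pb = 112 + 4pb, so pb = 62.
Sellers receive ps = 62 + 44 = 106; q' = 794 − 7·62 = 360.
ΔCS = ½(248 + 360)(78 − 62) = 4864; ΔPS = ½(248 + 360)(106 − 78) = 8512.
Government spending = 44 × 360 = 15840.
DWL = ½ × 44 × (360 − 248) = 2464; fraction = 2464 / 15840 = 7/45.

DWL / government spending = 7/45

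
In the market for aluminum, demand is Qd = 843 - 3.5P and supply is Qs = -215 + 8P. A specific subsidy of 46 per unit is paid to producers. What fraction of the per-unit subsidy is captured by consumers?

Pre-subsidy: 843 - 3.5P = -215 + 8P gives P* = 92, Q* = 521.
With the subsidy, sellers receive Ps = Pb + 46 for each unit, where Pb is the price buyers pay.
Supply in terms of Pb becomes Qs = -215 + 8(Pb + 46) = 153 + 8Pb. Setting this equal to demand: 843 - 3.5Pb = 153 + 8Pb, so Pb = 60.
Sellers receive Ps = 60 + 46 = 106; Q' = 843 − 3.5·60 = 633.
Buyers' price falls by P* − Pb = 92 − 60 = 32; sellers' price rises by Ps − P* = 106 − 92 = 14.
So consumers capture 32/46 = 16/23 of each unit of subsidy.

Consumer share = 16/23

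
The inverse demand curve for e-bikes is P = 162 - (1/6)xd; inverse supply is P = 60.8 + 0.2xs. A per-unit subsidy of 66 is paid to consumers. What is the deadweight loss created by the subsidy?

Deadweight loss = 5940

Pre-subsidy: 162 - (1/6)x = 60.8 + 0.2x gives x* = 276 and P* = 116.
With the rebate, buyers effectively pay Pb = Ps − 66, where Ps is the price sellers receive.
On the curves, Pb = 162 - (1/6)x and Ps = 60.8 + 0.2x; the wedge Ps − Pb = 66 gives 60.8 + 0.2x − (162 - (1/6)x) = 66, so x' = 456.
Then Pb = 162 − (1/6)·456 = 86 and Ps = 60.8 + 0.2·456 = 152.
The subsidy expands output by 456 − 276 = 180 past the efficient level; on those units the gap between marginal cost and willingness to pay runs from 0 up to 66.
DWL = ½ × 66 × 180 = 5940.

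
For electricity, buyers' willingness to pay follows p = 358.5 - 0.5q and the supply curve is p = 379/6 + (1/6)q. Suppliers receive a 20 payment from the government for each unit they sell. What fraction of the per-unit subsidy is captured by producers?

Pre-subsidy: 358.5 - 0.5q = 379/6 + (1/6)q gives q* = 443 and p* = 137.
With the subsidy, sellers receive ps = pb + 20 for each unit, where pb is the price buyers pay.
On the curves, pb = 358.5 - 0.5q and ps = 379/6 + (1/6)q; the wedge ps − pb = 20 gives 379/6 + (1/6)q − (358.5 - 0.5q) = 20, so q' = 473.
Then pb = 358.5 − 0.5·473 = 122 and ps = 379/6 + (1/6)·473 = 142.
Buyers' price falls by p* − pb = 137 − 122 = 15; sellers' price rises by ps − p* = 142 − 137 = 5.
So producers capture 5/20 = 0.25 of each unit of subsidy.

Producer share = 0.25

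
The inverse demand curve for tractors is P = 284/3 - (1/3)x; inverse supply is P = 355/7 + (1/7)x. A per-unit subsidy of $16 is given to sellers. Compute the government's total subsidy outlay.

Government cost = $2014.4

Pre-subsidy: 284/3 - (1/3)x = 355/7 + (1/7)x gives x* = 92.3 and P* = 63.9.
With the subsidy, sellers receive Ps = Pb + 16 for each unit, where Pb is the price buyers pay.
On the curves, Pb = 284/3 - (1/3)x and Ps = 355/7 + (1/7)x; the wedge Ps − Pb = 16 gives 355/7 + (1/7)x − (284/3 - (1/3)x) = 16, so x' = 125.9.
Then Pb = 284/3 − (1/3)·125.9 = 52.7 and Ps = 355/7 + (1/7)·125.9 = 68.7.
Government outlay = subsidy × quantity = 16 × 125.9 = 2014.4.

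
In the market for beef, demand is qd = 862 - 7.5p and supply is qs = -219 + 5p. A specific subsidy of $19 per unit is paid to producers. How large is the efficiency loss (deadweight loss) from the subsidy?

Deadweight loss = $541.5

Pre-subsidy: 862 - 7.5p = -219 + 5p gives p* = 86.48, q* = 213.4.
With the subsidy, sellers receive ps = pb + 19 for each unit, where pb is the price buyers pay.
Supply in terms of pb becomes qs = -219 + 5(pb + 19) = -124 + 5pb. Setting this equal to demand: 862 - 7.5pb = -124 + 5pb, so pb = 78.88.
Sellers receive ps = 78.88 + 19 = 97.88; q' = 862 − 7.5·78.88 = 270.4.
The subsidy expands output by 270.4 − 213.4 = 57 past the efficient level; on those units the gap between marginal cost and willingness to pay runs from 0 up to 19.
DWL = ½ × 19 × 57 = 541.5.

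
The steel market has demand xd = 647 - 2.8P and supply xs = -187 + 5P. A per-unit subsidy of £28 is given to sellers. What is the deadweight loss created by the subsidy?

Pre-subsidy: 647 - 2.8P = -187 + 5P gives P* = 1390/13, x* = 4519/13.
With the subsidy, sellers receive Ps = Pb + 28 for each unit, where Pb is the price buyers pay.
Supply in terms of Pb becomes xs = -187 + 5(Pb + 28) = -47 + 5Pb. Setting this equal to demand: 647 - 2.8Pb = -47 + 5Pb, so Pb = 3470/39.
Sellers receive Ps = 3470/39 + 28 = 4562/39; x' = 647 − 2.8·(3470/39) = 15517/39.
The subsidy expands output by 15517/39 − 4519/13 = 1960/39 past the efficient level; on those units the gap between marginal cost and willingness to pay runs from 0 up to 28.
DWL = ½ × 28 × 1960/39 = 27440/39.

Deadweight loss = 27440/39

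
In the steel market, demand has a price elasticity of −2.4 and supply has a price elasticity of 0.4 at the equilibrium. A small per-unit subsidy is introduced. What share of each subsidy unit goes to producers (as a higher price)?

For a small subsidy around the equilibrium, the benefit split depends on the relative slopes, which at a point are proportional to the elasticities.
Buyer share = εs/(εs + |εd|) = 0.4/(0.4 + 2.4) = 1/7; seller share = |εd|/(εs + |εd|) = 6/7.
So producers capture 6/7 of the subsidy.

Producer share = 6/7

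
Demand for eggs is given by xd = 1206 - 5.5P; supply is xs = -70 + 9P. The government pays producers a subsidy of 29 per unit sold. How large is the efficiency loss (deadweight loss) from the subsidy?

Pre-subsidy: 1206 - 5.5P = -70 + 9P gives P* = 88, x* = 722.
With the subsidy, sellers receive Ps = Pb + 29 for each unit, where Pb is the price buyers pay.
Supply in terms of Pb becomes xs = -70 + 9(Pb + 29) = 191 + 9Pb. Setting this equal to demand: 1206 - 5.5Pb = 191 + 9Pb, so Pb = 70.
Sellers receive Ps = 70 + 29 = 99; x' = 1206 − 5.5·70 = 821.
The subsidy expands output by 821 − 722 = 99 past the efficient level; on those units the gap between marginal cost and willingness to pay runs from 0 up to 29.
DWL = ½ × 29 × 99 = 1435.5.

Deadweight loss = 1435.5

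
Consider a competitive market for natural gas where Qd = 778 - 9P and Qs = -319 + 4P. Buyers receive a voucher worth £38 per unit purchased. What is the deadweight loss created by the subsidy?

Pre-subsidy: 778 - 9P = -319 + 4P gives P* = 1097/13, Q* = 241/13.
With the rebate, buyers effectively pay Pb = Ps − 38, where Ps is the price sellers receive.
Demand in terms of Ps becomes Qd = 778 − 9(Ps − 38) = 1120 - 9Ps. Setting this equal to supply: 1120 - 9Ps = -319 + 4Ps, so Ps = 1439/13.
Buyers pay Pb = 1439/13 − 38 = 945/13; Q' = -319 + 4·(1439/13) = 1609/13.
The subsidy expands output by 1609/13 − 241/13 = 1368/13 past the efficient level; on those units the gap between marginal cost and willingness to pay runs from 0 up to 38.
DWL = ½ × 38 × 1368/13 = 25992/13.

Deadweight loss = 25992/13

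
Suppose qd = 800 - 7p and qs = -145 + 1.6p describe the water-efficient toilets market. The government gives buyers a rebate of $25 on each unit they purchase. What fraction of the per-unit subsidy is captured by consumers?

Pre-subsidy: 800 - 7p = -145 + 1.6p gives p* = 4725/43, q* = 1325/43.
With the rebate, buyers effectively pay pb = ps − 25, where ps is the price sellers receive.
Demand in terms of ps becomes qd = 800 − 7(ps − 25) = 975 - 7ps. Setting this equal to supply: 975 - 7ps = -145 + 1.6ps, so ps = 5600/43.
Buyers pay pb = 5600/43 − 25 = 4525/43; q' = -145 + 1.6·(5600/43) = 2725/43.
Buyers' price falls by p* − pb = 4725/43 − 4525/43 = 200/43; sellers' price rises by ps − p* = 5600/43 − 4725/43 = 875/43.
So consumers capture (200/43)/25 = 8/43 of each unit of subsidy.

Consumer share = 8/43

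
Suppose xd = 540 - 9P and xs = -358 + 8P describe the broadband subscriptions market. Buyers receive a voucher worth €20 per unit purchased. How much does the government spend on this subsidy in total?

Government cost = 50760/17

Pre-subsidy: 540 - 9P = -358 + 8P gives P* = 898/17, x* = 1098/17.
With the rebate, buyers effectively pay Pb = Ps − 20, where Ps is the price sellers receive.
Demand in terms of Ps becomes xd = 540 − 9(Ps − 20) = 720 - 9Ps. Setting this equal to supply: 720 - 9Ps = -358 + 8Ps, so Ps = 1078/17.
Buyers pay Pb = 1078/17 − 20 = 738/17; x' = -358 + 8·(1078/17) = 2538/17.
Government outlay = subsidy × quantity = 20 × 2538/17 = 50760/17.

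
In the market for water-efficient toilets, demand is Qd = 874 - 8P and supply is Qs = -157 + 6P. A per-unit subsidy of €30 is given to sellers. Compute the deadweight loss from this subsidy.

Pre-subsidy: 874 - 8P = -157 + 6P gives P* = 1031/14, Q* = 1994/7.
With the subsidy, sellers receive Ps = Pb + 30 for each unit, where Pb is the price buyers pay.
Supply in terms of Pb becomes Qs = -157 + 6(Pb + 30) = 23 + 6Pb. Setting this equal to demand: 874 - 8Pb = 23 + 6Pb, so Pb = 851/14.
Sellers receive Ps = 851/14 + 30 = 1271/14; Q' = 874 − 8·(851/14) = 2714/7.
The subsidy expands output by 2714/7 − 1994/7 = 720/7 past the efficient level; on those units the gap between marginal cost and willingness to pay runs from 0 up to 30.
DWL = ½ × 30 × 720/7 = 10800/7.

Deadweight loss = 10800/7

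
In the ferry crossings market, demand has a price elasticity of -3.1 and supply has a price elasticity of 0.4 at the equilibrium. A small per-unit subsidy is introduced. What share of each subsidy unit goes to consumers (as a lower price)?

For a small subsidy around the equilibrium, the benefit split depends on the relative slopes, which at a point are proportional to the elasticities.
Buyer share = εs/(εs + |εd|) = 0.4/(0.4 + 3.1) = 4/35; seller share = |εd|/(εs + |εd|) = 31/35.

Consumer share = 4/35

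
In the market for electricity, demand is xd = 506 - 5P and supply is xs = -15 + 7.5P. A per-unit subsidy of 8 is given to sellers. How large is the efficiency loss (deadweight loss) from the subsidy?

Deadweight loss = 96

Pre-subsidy: 506 - 5P = -15 + 7.5P gives P* = 41.68, x* = 297.6.
With the subsidy, sellers receive Ps = Pb + 8 for each unit, where Pb is the price buyers pay.
Supply in terms of Pb becomes xs = -15 + 7.5(Pb + 8) = 45 + 7.5Pb. Setting this equal to demand: 506 - 5Pb = 45 + 7.5Pb, so Pb = 36.88.
Sellers receive Ps = 36.88 + 8 = 44.88; x' = 506 − 5·36.88 = 321.6.
The subsidy expands output by 321.6 − 297.6 = 24 past the efficient level; on those units the gap between marginal cost and willingness to pay runs from 0 up to 8.
DWL = ½ × 8 × 24 = 96.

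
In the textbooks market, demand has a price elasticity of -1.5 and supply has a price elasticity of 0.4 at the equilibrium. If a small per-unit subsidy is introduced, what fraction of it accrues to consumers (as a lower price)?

Consumer share = 4/19

For a small subsidy around the equilibrium, the benefit split depends on the relative slopes, which at a point are proportional to the elasticities.
Buyer share = εs/(εs + |εd|) = 0.4/(0.4 + 1.5) = 4/19; seller share = |εd|/(εs + |εd|) = 15/19.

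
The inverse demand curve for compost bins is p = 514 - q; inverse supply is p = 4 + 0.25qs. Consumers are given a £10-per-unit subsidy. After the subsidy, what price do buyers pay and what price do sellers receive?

Pre-subsidy: 514 - q = 4 + 0.25q gives q* = 408 and p* = 106.
With the rebate, buyers effectively pay pb = ps − 10, where ps is the price sellers receive.
On the curves, pb = 514 - q and ps = 4 + 0.25q; the wedge ps − pb = 10 gives 4 + 0.25q − (514 - q) = 10, so q' = 416.
Then pb = 514 − 1·416 = 98 and ps = 4 + 0.25·416 = 108.

Buyers pay £98; sellers receive £108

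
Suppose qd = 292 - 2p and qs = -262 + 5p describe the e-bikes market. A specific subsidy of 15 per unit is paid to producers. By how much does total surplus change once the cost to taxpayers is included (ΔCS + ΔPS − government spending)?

Pre-subsidy: 292 - 2p = -262 + 5p gives p* = 554/7, q* = 936/7.
With the subsidy, sellers receive ps = pb + 15 for each unit, where pb is the price buyers pay.
Supply in terms of pb becomes qs = -262 + 5(pb + 15) = -187 + 5pb. Setting this equal to demand: 292 - 2pb = -187 + 5pb, so pb = 479/7.
Sellers receive ps = 479/7 + 15 = 584/7; q' = 292 − 2·(479/7) = 1086/7.
ΔCS = ½(936/7 + 1086/7)(554/7 − 479/7) = 75825/49; ΔPS = ½(936/7 + 1086/7)(584/7 − 554/7) = 30330/49.
Government spending = 15 × 1086/7 = 16290/7.
Net change = 75825/49 + 30330/49 − 16290/7 = -1125/7. The loss equals the DWL triangle ½·15·150/7.

Net change in total surplus = -1125/7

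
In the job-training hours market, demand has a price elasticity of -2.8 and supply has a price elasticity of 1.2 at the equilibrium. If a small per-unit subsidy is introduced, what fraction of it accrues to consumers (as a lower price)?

For a small subsidy around the equilibrium, the benefit split depends on the relative slopes, which at a point are proportional to the elasticities.
Buyer share = εs/(εs + |εd|) = 1.2/(1.2 + 2.8) = 0.3; seller share = |εd|/(εs + |εd|) = 0.7.

Consumer share = 0.3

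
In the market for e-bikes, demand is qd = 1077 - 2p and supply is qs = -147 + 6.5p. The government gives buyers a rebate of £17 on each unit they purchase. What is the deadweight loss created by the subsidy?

Deadweight loss = £221

Pre-subsidy: 1077 - 2p = -147 + 6.5p gives p* = 144, q* = 789.
With the rebate, buyers effectively pay pb = ps − 17, where ps is the price sellers receive.
Demand in terms of ps becomes qd = 1077 − 2(ps − 17) = 1111 - 2ps. Setting this equal to supply: 1111 - 2ps = -147 + 6.5ps, so ps = 148.
Buyers pay pb = 148 − 17 = 131; q' = -147 + 6.5·148 = 815.
The subsidy expands output by 815 − 789 = 26 past the efficient level; on those units the gap between marginal cost and willingness to pay runs from 0 up to 17.
DWL = ½ × 17 × 26 = 221.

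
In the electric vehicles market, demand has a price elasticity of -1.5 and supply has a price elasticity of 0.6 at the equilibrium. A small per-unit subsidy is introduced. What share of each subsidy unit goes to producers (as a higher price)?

Producer share = 5/7

For a small subsidy around the equilibrium, the benefit split depends on the relative slopes, which at a point are proportional to the elasticities.
Buyer share = εs/(εs + |εd|) = 0.6/(0.6 + 1.5) = 2/7; seller share = |εd|/(εs + |εd|) = 5/7.
So producers capture 5/7 of the subsidy.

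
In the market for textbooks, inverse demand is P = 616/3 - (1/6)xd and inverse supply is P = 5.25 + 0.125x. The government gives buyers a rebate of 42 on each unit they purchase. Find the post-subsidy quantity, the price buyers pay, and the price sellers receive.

Pre-subsidy: 616/3 - (1/6)x = 5.25 + 0.125x gives x* = 686 and P* = 91.
With the rebate, buyers effectively pay Pb = Ps − 42, where Ps is the price sellers receive.
On the curves, Pb = 616/3 - (1/6)x and Ps = 5.25 + 0.125x; the wedge Ps − Pb = 42 gives 5.25 + 0.125x − (616/3 - (1/6)x) = 42, so x' = 830.
Then Pb = 616/3 − (1/6)·830 = 67 and Ps = 5.25 + 0.125·830 = 109.

x' = 830; buyers pay 67; sellers receive 109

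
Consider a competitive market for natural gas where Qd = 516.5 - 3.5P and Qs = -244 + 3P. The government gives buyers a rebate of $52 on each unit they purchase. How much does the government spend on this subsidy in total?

Pre-subsidy: 516.5 - 3.5P = -244 + 3P gives P* = 117, Q* = 107.
With the rebate, buyers effectively pay Pb = Ps − 52, where Ps is the price sellers receive.
Demand in terms of Ps becomes Qd = 516.5 − 3.5(Ps − 52) = 698.5 - 3.5Ps. Setting this equal to supply: 698.5 - 3.5Ps = -244 + 3Ps, so Ps = 145.
Buyers pay Pb = 145 − 52 = 93; Q' = -244 + 3·145 = 191.
Government outlay = subsidy × quantity = 52 × 191 = 9932.

Government cost = $9932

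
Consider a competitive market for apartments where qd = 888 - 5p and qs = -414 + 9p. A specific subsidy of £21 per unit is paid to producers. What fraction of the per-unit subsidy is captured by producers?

Pre-subsidy: 888 - 5p = -414 + 9p gives p* = 93, q* = 423.
With the subsidy, sellers receive ps = pb + 21 for each unit, where pb is the price buyers pay.
Supply in terms of pb becomes qs = -414 + 9(pb + 21) = -225 + 9pb. Setting this equal to demand: 888 - 5pb = -225 + 9pb, so pb = 79.5.
Sellers receive ps = 79.5 + 21 = 100.5; q' = 888 − 5·79.5 = 490.5.
Buyers' price falls by p* − pb = 93 − 79.5 = 13.5; sellers' price rises by ps − p* = 100.5 − 93 = 7.5.
So producers capture 7.5/21 = 5/14 of each unit of subsidy.

Producer share = 5/14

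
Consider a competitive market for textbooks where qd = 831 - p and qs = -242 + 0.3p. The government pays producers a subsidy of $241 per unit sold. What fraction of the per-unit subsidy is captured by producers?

Producer share = 10/13

Pre-subsidy: 831 - p = -242 + 0.3p gives p* = 10730/13, q* = 73/13.
With the subsidy, sellers receive ps = pb + 241 for each unit, where pb is the price buyers pay.
Supply in terms of pb becomes qs = -242 + 0.3(pb + 241) = -169.7 + 0.3pb. Setting this equal to demand: 831 - pb = -169.7 + 0.3pb, so pb = 10007/13.
Sellers receive ps = 10007/13 + 241 = 13140/13; q' = 831 − 1·(10007/13) = 796/13.
Buyers' price falls by p* − pb = 10730/13 − 10007/13 = 723/13; sellers' price rises by ps − p* = 13140/13 − 10730/13 = 2410/13.
So producers capture (2410/13)/241 = 10/13 of each unit of subsidy.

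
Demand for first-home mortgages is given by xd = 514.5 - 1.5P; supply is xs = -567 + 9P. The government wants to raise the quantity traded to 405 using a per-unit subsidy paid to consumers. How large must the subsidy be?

At x = 405, invert demand for the buyer price: Pb = (514.5 − 405)/1.5 = 73; invert supply for the seller price: Ps = (405 − (-567))/9 = 108.
The subsidy must fill the gap: s = Ps − Pb = 108 − 73 = 35.

Required subsidy s = 35 per unit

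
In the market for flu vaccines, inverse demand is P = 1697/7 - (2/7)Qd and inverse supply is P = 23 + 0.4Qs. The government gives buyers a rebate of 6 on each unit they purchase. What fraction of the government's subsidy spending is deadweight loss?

DWL / government spending = 7/526

Pre-subsidy: 1697/7 - (2/7)Q = 23 + 0.4Q gives Q* = 320 and P* = 151.
With the rebate, buyers effectively pay Pb = Ps − 6, where Ps is the price sellers receive.
On the curves, Pb = 1697/7 - (2/7)Q and Ps = 23 + 0.4Q; the wedge Ps − Pb = 6 gives 23 + 0.4Q − (1697/7 - (2/7)Q) = 6, so Q' = 328.75.
Then Pb = 1697/7 − (2/7)·328.75 = 148.5 and Ps = 23 + 0.4·328.75 = 154.5.
ΔCS = ½(320 + 328.75)(151 − 148.5) = 810.9375; ΔPS = ½(320 + 328.75)(154.5 − 151) = 1135.3125.
Government spending = 6 × 328.75 = 1972.5.
DWL = ½ × 6 × (328.75 − 320) = 26.25; fraction = 26.25 / 1972.5 = 7/526.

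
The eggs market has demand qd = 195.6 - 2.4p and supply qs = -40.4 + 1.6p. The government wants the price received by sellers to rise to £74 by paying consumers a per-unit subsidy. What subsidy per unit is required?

At a seller price of 74, quantity supplied is -40.4 + 1.6·74 = 78.
Buyers absorb 78 only when they pay pb with 195.6 − 2.4·pb = 78, i.e. pb = 49.
s = ps − pb = 74 − 49 = 25.

Required subsidy s = £25 per unit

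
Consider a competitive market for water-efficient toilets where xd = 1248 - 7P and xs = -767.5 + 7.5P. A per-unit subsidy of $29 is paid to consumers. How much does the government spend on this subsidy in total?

Government cost = $11020

Pre-subsidy: 1248 - 7P = -767.5 + 7.5P gives P* = 139, x* = 275.
With the rebate, buyers effectively pay Pb = Ps − 29, where Ps is the price sellers receive.
Demand in terms of Ps becomes xd = 1248 − 7(Ps − 29) = 1451 - 7Ps. Setting this equal to supply: 1451 - 7Ps = -767.5 + 7.5Ps, so Ps = 153.
Buyers pay Pb = 153 − 29 = 124; x' = -767.5 + 7.5·153 = 380.
Government outlay = subsidy × quantity = 29 × 380 = 11020.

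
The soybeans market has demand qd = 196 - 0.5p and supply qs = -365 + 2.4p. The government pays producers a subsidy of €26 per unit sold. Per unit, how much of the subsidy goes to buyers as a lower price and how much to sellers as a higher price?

Pre-subsidy: 196 - 0.5p = -365 + 2.4p gives p* = 5610/29, q* = 2879/29.
With the subsidy, sellers receive ps = pb + 26 for each unit, where pb is the price buyers pay.
Supply in terms of pb becomes qs = -365 + 2.4(pb + 26) = -302.6 + 2.4pb. Setting this equal to demand: 196 - 0.5pb = -302.6 + 2.4pb, so pb = 4986/29.
Sellers receive ps = 4986/29 + 26 = 5740/29; q' = 196 − 0.5·(4986/29) = 3191/29.
Buyers' price falls by p* − pb = 5610/29 − 4986/29 = 624/29; sellers' price rises by ps − p* = 5740/29 − 5610/29 = 130/29.

Buyers gain 624/29 per unit; sellers gain 130/29 per unit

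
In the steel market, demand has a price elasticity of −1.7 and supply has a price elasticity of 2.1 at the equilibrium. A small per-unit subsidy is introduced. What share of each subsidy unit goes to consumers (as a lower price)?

Consumer share = 21/38

For a small subsidy around the equilibrium, the benefit split depends on the relative slopes, which at a point are proportional to the elasticities.
Buyer share = εs/(εs + |εd|) = 2.1/(2.1 + 1.7) = 21/38; seller share = |εd|/(εs + |εd|) = 17/38.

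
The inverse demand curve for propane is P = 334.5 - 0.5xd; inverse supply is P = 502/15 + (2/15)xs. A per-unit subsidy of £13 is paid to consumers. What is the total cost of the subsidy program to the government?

Pre-subsidy: 334.5 - 0.5x = 502/15 + (2/15)x gives x* = 9031/19 and P* = 1840/19.
With the rebate, buyers effectively pay Pb = Ps − 13, where Ps is the price sellers receive.
On the curves, Pb = 334.5 - 0.5x and Ps = 502/15 + (2/15)x; the wedge Ps − Pb = 13 gives 502/15 + (2/15)x − (334.5 - 0.5x) = 13, so x' = 9421/19.
Then Pb = 334.5 − 0.5·(9421/19) = 1645/19 and Ps = 502/15 + (2/15)·(9421/19) = 1892/19.
Government outlay = subsidy × quantity = 13 × 9421/19 = 122473/19.

Government cost = 122473/19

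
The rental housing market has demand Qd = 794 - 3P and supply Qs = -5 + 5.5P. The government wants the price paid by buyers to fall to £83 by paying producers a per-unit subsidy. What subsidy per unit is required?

Required subsidy s = £17 per unit

At a buyer price of 83, quantity demanded is 794 − 3·83 = 545.
Sellers supply 545 only when they receive Ps with -5 + 5.5·Ps = 545, i.e. Ps = 100.
s = Ps − Pb = 100 − 83 = 17.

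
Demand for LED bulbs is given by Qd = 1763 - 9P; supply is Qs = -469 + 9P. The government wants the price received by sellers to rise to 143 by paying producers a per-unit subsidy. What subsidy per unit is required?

Required subsidy s = 38 per unit

At a seller price of 143, quantity supplied is -469 + 9·143 = 818.
Buyers absorb 818 only when they pay Pb with 1763 − 9·Pb = 818, i.e. Pb = 105.
s = Ps − Pb = 143 − 105 = 38.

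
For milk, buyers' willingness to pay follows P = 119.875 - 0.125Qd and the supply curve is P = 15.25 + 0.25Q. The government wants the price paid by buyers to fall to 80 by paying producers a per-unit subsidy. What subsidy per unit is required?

Required subsidy s = 15 per unit

At a buyer price of 80, quantity demanded is 959 − 8·80 = 319.
Sellers supply 319 only when they receive Ps = 15.25 + 0.25·319 = 95.
s = Ps − Pb = 95 − 80 = 15.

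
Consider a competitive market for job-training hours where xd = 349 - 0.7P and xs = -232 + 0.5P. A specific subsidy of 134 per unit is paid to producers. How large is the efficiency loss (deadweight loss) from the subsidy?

Deadweight loss = 31423/12

Pre-subsidy: 349 - 0.7P = -232 + 0.5P gives P* = 2905/6, x* = 121/12.
With the subsidy, sellers receive Ps = Pb + 134 for each unit, where Pb is the price buyers pay.
Supply in terms of Pb becomes xs = -232 + 0.5(Pb + 134) = -165 + 0.5Pb. Setting this equal to demand: 349 - 0.7Pb = -165 + 0.5Pb, so Pb = 1285/3.
Sellers receive Ps = 1285/3 + 134 = 1687/3; x' = 349 − 0.7·(1285/3) = 295/6.
The subsidy expands output by 295/6 − 121/12 = 469/12 past the efficient level; on those units the gap between marginal cost and willingness to pay runs from 0 up to 134.
DWL = ½ × 134 × 469/12 = 31423/12.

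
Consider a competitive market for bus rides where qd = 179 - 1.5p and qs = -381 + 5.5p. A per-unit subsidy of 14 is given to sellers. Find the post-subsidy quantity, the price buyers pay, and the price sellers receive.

q' = 75.5; buyers pay 69; sellers receive 83

Pre-subsidy: 179 - 1.5p = -381 + 5.5p gives p* = 80, q* = 59.
With the subsidy, sellers receive ps = pb + 14 for each unit, where pb is the price buyers pay.
Supply in terms of pb becomes qs = -381 + 5.5(pb + 14) = -304 + 5.5pb. Setting this equal to demand: 179 - 1.5pb = -304 + 5.5pb, so pb = 69.
Sellers receive ps = 69 + 14 = 83; q' = 179 − 1.5·69 = 75.5.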